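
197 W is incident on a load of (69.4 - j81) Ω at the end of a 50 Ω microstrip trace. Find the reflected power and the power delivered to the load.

|Γ| = |(19.4 − j81)/(119.4 − j81)| = 0.577
|Γ|² = 0.333
P_refl = |Γ|²·P_inc = 65.7 W, P_del = (1 − |Γ|²)·P_inc = 131 W

P_reflected ≈ 65.7 W; P_delivered ≈ 131 W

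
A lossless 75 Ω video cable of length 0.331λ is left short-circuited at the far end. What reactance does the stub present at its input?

X_in ≈ -134 Ω (capacitive)

βl = 2π × 0.331 = 119°
tan(βl) = -1.79
For a short-circuited stub, Z_in = jZ_0·tan(βl)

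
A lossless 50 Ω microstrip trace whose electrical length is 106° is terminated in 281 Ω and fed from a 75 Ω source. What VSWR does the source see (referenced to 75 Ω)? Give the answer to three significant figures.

VSWR ≈ 8.08

tan(βl) = -3.49
Z_in = Z_0·(Z_L + jZ_0·tanβl)/(Z_0 + jZ_L·tanβl) = 9.6 + j13.8 Ω
Γ_s = (Z_in − Z_s)/(Z_in + Z_s) = (-65.4 + j13.8)/(84.6 + j13.8), |Γ_s| = 0.78
VSWR = (1 + |Γ_s|)/(1 − |Γ_s|)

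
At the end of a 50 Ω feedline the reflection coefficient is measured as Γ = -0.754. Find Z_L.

Z_L ≈ 7.01 Ω

Z_L = Z_0·(1 + Γ)/(1 − Γ) = 50·(0.246)/(1.75)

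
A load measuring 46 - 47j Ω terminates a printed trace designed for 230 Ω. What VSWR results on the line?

VSWR ≈ 5.22

Γ = (Z_L − Z_0)/(Z_L + Z_0) = (-184 − j47)/(276 − j47)
|Γ| = 190/280 = 0.678
VSWR = (1 + |Γ|)/(1 − |Γ|) = 1.68/0.322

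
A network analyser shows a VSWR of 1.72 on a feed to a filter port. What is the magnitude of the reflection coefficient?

|Γ| = (S − 1)/(S + 1) = (1.72 − 1)/(1.72 + 1) = 0.72/2.72

|Γ| ≈ 0.265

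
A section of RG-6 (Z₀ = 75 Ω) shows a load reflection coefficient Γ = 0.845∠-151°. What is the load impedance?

Z_L ≈ 6.72 − j19.3 Ω

Z_L = Z_0·(1 + Γ)/(1 − Γ) = 75·(0.261 − j0.41)/(1.74 + j0.41)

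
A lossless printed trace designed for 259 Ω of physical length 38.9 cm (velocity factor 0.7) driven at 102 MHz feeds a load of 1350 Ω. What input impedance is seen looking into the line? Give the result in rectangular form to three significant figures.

Z_in ≈ 57.4 − j100 Ω

λ = v/f = 0.7·c / 102 MHz = 2.06 m
βl = 2π·l/λ = 2π × 0.189 = 68°
tan(βl) = tan(68°) = 2.48
Z_in = Z_0·(Z_L + jZ_0·tanβl)/(Z_0 + jZ_L·tanβl)
     = 259·(1350 + j642)/(259 + j3340)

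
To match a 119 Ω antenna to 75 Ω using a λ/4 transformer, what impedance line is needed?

Z_qwt ≈ 94.5 Ω

Z_qwt = √(Z_0·R_L) = √(75 × 119) = √8925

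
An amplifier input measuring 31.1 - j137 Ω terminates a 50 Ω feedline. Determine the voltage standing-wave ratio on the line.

VSWR ≈ 14.2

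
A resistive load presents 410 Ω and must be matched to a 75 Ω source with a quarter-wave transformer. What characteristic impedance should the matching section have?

Z_qwt = √(Z_0·R_L) = √(75 × 410) = √30750

Z_qwt ≈ 175 Ω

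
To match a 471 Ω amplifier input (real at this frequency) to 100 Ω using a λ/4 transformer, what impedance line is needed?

Z_qwt = √(Z_0·R_L) = √(100 × 471) = √47100

Z_qwt ≈ 217 Ω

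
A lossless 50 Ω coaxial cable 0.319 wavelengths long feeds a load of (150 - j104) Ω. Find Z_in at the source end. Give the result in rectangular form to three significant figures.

βl = 2π × 0.319 = 115°
tan(βl) = tan(115°) = -2.16
Z_in = Z_0·(Z_L + jZ_0·tanβl)/(Z_0 + jZ_L·tanβl)
     = 50·(150 − j212)/(-175 − j324)

Z_in ≈ 15.7 + j31.6 Ω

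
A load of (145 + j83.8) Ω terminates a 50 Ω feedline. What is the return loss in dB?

RL ≈ 4.48 dB

Γ = (95 + j83.8)/(195 + j83.8), |Γ| = 0.597
RL = −20·log₁₀|Γ| = −20·log₁₀(0.597)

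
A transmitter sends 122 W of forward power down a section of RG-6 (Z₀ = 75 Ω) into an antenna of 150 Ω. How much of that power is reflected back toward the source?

Γ = (150 − 75)/(150 + 75) = 0.333
|Γ|² = 0.111
P_refl = |Γ|²·P_inc = 13.6 W, P_del = (1 − |Γ|²)·P_inc = 108 W

P_reflected ≈ 13.6 W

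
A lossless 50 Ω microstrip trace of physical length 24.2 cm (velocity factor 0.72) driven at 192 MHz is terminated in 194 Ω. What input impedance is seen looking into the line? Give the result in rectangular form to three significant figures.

λ = v/f = 0.72·c / 192 MHz = 1.12 m
βl = 2π·l/λ = 2π × 0.215 = 77.4°
tan(βl) = tan(77.4°) = 4.49
Z_in = Z_0·(Z_L + jZ_0·tanβl)/(Z_0 + jZ_L·tanβl)
     = 50·(194 + j224)/(50 + j871)

Z_in ≈ 13.5 − j10.4 Ω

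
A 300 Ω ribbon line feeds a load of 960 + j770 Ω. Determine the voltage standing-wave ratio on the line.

VSWR ≈ 5.39

Γ = (Z_L − Z_0)/(Z_L + Z_0) = (660 + j770)/(1260 + j770)
|Γ| = 1010/1480 = 0.687
VSWR = (1 + |Γ|)/(1 − |Γ|) = 1.69/0.313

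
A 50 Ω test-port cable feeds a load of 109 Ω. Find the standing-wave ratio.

Γ = (109 − 50)/(109 + 50) = 0.371
VSWR = (1 + 0.371)/(1 − 0.371)

VSWR ≈ 2.18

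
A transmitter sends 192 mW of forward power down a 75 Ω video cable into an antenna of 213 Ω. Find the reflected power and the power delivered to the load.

Γ = (213 − 75)/(213 + 75) = 0.479
|Γ|² = 0.23
P_refl = |Γ|²·P_inc = 44.1 mW, P_del = (1 − |Γ|²)·P_inc = 148 mW

P_reflected ≈ 44.1 mW; P_delivered ≈ 148 mW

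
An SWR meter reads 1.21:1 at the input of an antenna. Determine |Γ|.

|Γ| ≈ 0.095

|Γ| = (S − 1)/(S + 1) = (1.21 − 1)/(1.21 + 1) = 0.21/2.21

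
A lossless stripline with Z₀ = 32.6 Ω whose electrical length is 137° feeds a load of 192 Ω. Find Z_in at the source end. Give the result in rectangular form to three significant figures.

tan(βl) = tan(137°) = -0.933
Z_in = Z_0·(Z_L + jZ_0·tanβl)/(Z_0 + jZ_L·tanβl)
     = 32.6·(192 − j30.4)/(32.6 − j179)

Z_in ≈ 11.5 + j32.9 Ω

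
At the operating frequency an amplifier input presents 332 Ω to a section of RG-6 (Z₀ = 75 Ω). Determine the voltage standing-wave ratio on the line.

VSWR ≈ 4.43

Γ = (332 − 75)/(332 + 75) = 0.631
VSWR = (1 + 0.631)/(1 − 0.631)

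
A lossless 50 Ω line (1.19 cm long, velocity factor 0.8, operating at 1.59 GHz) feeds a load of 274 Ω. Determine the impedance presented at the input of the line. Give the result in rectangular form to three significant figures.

λ = v/f = 0.8·c / 1.59 GHz = 0.151 m
βl = 2π·l/λ = 2π × 0.0788 = 28.4°
tan(βl) = tan(28.4°) = 0.54
Z_in = Z_0·(Z_L + jZ_0·tanβl)/(Z_0 + jZ_L·tanβl)
     = 50·(274 + j27)/(50 + j148)

Z_in ≈ 36.2 − j80.3 Ω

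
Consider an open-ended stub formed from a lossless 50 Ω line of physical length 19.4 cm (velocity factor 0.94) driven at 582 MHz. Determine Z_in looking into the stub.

Z_in ≈ +j69.2 Ω

λ = v/f = 0.94·c / 582 MHz = 0.485 m
βl = 2π·l/λ = 2π × 0.4 = 144°
tan(βl) = -0.723
For an open-ended stub, Z_in = −jZ_0·cot(βl) = −jZ_0/tan(βl)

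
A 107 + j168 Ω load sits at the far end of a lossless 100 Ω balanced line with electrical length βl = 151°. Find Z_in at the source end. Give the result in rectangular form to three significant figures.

tan(βl) = tan(151°) = -0.554
Z_in = Z_0·(Z_L + jZ_0·tanβl)/(Z_0 + jZ_L·tanβl)
     = 100·(107 + j113)/(193 − j59.3)

Z_in ≈ 34.3 + j68.8 Ω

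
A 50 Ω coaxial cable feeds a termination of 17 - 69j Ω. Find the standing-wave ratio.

VSWR ≈ 8.77

Γ = (Z_L − Z_0)/(Z_L + Z_0) = (-33 − j69)/(67 − j69)
|Γ| = 76.5/96.2 = 0.795
VSWR = (1 + |Γ|)/(1 − |Γ|) = 1.8/0.205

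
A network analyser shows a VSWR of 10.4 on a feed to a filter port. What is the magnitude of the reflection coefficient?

|Γ| = (S − 1)/(S + 1) = (10.4 − 1)/(10.4 + 1) = 9.4/11.4

|Γ| ≈ 0.825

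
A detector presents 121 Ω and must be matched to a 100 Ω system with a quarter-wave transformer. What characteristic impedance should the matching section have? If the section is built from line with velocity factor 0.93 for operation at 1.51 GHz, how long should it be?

Z_qwt = √(Z_0·R_L) = √(100 × 121) = √12100
λ = 0.93·c/f = 0.185 m, so l = λ/4 = 0.0462 m

Z_qwt ≈ 110 Ω; length ≈ 4.62 cm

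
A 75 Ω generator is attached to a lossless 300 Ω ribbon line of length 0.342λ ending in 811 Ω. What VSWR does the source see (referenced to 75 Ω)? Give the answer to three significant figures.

VSWR ≈ 4.55

βl = 2π × 0.342 = 123°
tan(βl) = -1.53
Z_in = Z_0·(Z_L + jZ_0·tanβl)/(Z_0 + jZ_L·tanβl) = 149 + j160 Ω
Γ_s = (Z_in − Z_s)/(Z_in + Z_s) = (74.5 + j160)/(224 + j160), |Γ_s| = 0.64
VSWR = (1 + |Γ_s|)/(1 − |Γ_s|)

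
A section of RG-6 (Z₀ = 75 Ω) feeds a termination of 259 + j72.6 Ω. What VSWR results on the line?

Γ = (Z_L − Z_0)/(Z_L + Z_0) = (184 + j72.6)/(334 + j72.6)
|Γ| = 198/342 = 0.579
VSWR = (1 + |Γ|)/(1 − |Γ|) = 1.58/0.421

VSWR ≈ 3.75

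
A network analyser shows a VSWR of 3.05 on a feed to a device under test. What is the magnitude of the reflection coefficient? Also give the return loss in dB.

|Γ| ≈ 0.506; return loss ≈ 5.91 dB

|Γ| = (S − 1)/(S + 1) = (3.05 − 1)/(3.05 + 1) = 2.05/4.05
RL = −20·log₁₀|Γ| = −20·log₁₀(0.506)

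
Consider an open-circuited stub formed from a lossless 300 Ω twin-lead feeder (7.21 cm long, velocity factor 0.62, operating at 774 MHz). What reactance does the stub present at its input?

X_in ≈ 97.5 Ω (inductive)

λ = v/f = 0.62·c / 774 MHz = 0.24 m
βl = 2π·l/λ = 2π × 0.3 = 108°
tan(βl) = -3.08
For an open-circuited stub, Z_in = −jZ_0·cot(βl) = −jZ_0/tan(βl)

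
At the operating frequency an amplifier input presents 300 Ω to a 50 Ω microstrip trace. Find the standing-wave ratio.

Γ = (300 − 50)/(300 + 50) = 0.714
VSWR = (1 + 0.714)/(1 − 0.714)

VSWR ≈ 6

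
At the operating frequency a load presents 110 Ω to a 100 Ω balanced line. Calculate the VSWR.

Γ = (110 − 100)/(110 + 100) = 0.0476
VSWR = (1 + 0.0476)/(1 − 0.0476)

VSWR ≈ 1.1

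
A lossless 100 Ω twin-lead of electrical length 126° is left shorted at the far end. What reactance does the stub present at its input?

X_in ≈ -138 Ω (capacitive)

tan(βl) = -1.38
For a shorted stub, Z_in = jZ_0·tan(βl)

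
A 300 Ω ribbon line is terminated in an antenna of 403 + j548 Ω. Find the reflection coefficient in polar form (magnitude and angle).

Γ = (Z_L − Z_0)/(Z_L + Z_0) = (103 + j548)/(703 + j548)
|Γ| = 558/891 = 0.626

Γ ≈ 0.626 ∠ 41.4°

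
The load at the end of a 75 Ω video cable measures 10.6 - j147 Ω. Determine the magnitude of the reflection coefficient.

|Γ| ≈ 0.943

Γ = (Z_L − Z_0)/(Z_L + Z_0) = (-64.4 − j147)/(85.6 − j147)
|Γ| = 160/170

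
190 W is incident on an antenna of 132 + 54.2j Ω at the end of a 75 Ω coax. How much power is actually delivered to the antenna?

P_delivered ≈ 164 W

|Γ| = |(57 + j54.2)/(207 + j54.2)| = 0.368
|Γ|² = 0.135
P_refl = |Γ|²·P_inc = 25.7 W, P_del = (1 − |Γ|²)·P_inc = 164 W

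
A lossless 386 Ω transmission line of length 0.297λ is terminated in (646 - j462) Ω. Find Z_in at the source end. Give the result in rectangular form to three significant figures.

βl = 2π × 0.297 = 107°
tan(βl) = tan(107°) = -3.29
Z_in = Z_0·(Z_L + jZ_0·tanβl)/(Z_0 + jZ_L·tanβl)
     = 386·(646 − j1730)/(-1130 − j2120)

Z_in ≈ 196 + j222 Ω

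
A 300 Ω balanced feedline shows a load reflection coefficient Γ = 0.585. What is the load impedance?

Z_L ≈ 1150 Ω

Z_L = Z_0·(1 + Γ)/(1 − Γ) = 300·(1.58)/(0.415)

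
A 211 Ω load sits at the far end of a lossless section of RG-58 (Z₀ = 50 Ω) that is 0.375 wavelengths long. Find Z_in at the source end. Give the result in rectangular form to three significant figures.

βl = 2π × 0.375 = 135°
tan(βl) = tan(135°) = -1
Z_in = Z_0·(Z_L + jZ_0·tanβl)/(Z_0 + jZ_L·tanβl)
     = 50·(211 − j50)/(50 − j211)

Z_in ≈ 22.4 + j44.7 Ω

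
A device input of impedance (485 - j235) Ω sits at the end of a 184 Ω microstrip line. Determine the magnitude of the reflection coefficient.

|Γ| ≈ 0.539

Γ = (Z_L − Z_0)/(Z_L + Z_0) = (301 − j235)/(669 − j235)
|Γ| = 382/709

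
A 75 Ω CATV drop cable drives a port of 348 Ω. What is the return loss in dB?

RL ≈ 3.8 dB

Γ = (348 − 75)/(348 + 75) = 0.645
RL = −20·log₁₀|Γ| = −20·log₁₀(0.645)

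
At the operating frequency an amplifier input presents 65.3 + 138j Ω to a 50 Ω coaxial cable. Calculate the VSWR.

Γ = (Z_L − Z_0)/(Z_L + Z_0) = (15.3 + j138)/(115.3 + j138)
|Γ| = 139/180 = 0.772
VSWR = (1 + |Γ|)/(1 − |Γ|) = 1.77/0.228

VSWR ≈ 7.78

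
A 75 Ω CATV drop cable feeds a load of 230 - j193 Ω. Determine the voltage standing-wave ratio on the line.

VSWR ≈ 5.37

Γ = (Z_L − Z_0)/(Z_L + Z_0) = (155 − j193)/(305 − j193)
|Γ| = 248/361 = 0.686
VSWR = (1 + |Γ|)/(1 − |Γ|) = 1.69/0.314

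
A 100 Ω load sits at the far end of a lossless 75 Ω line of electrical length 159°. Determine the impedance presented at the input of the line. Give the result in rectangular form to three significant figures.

Z_in ≈ 90.9 + j17.7 Ω

tan(βl) = tan(159°) = -0.384
Z_in = Z_0·(Z_L + jZ_0·tanβl)/(Z_0 + jZ_L·tanβl)
     = 75·(100 − j28.8)/(75 − j38.4)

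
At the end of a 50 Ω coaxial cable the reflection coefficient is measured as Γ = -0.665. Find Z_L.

Z_L = Z_0·(1 + Γ)/(1 − Γ) = 50·(0.335)/(1.67)

Z_L ≈ 10.1 Ω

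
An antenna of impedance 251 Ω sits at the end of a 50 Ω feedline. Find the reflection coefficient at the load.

Γ = (Z_L − Z_0)/(Z_L + Z_0) = (251 − 50)/(251 + 50) = 201/301

Γ = 0.668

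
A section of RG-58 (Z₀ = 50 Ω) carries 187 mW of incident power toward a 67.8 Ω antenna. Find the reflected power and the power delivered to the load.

P_reflected ≈ 4.27 mW; P_delivered ≈ 183 mW

Γ = (67.8 − 50)/(67.8 + 50) = 0.151
|Γ|² = 0.0228
P_refl = |Γ|²·P_inc = 4.27 mW, P_del = (1 − |Γ|²)·P_inc = 183 mW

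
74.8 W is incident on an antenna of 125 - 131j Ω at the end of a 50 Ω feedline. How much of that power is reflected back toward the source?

|Γ| = |(75 − j131)/(175 − j131)| = 0.691
|Γ|² = 0.477
P_refl = |Γ|²·P_inc = 35.7 W, P_del = (1 − |Γ|²)·P_inc = 39.1 W

P_reflected ≈ 35.7 W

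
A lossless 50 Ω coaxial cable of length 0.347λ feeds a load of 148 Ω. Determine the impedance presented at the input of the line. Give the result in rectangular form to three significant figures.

βl = 2π × 0.347 = 125°
tan(βl) = tan(125°) = -1.43
Z_in = Z_0·(Z_L + jZ_0·tanβl)/(Z_0 + jZ_L·tanβl)
     = 50·(148 − j71.6)/(50 − j212)

Z_in ≈ 23.8 + j29.3 Ω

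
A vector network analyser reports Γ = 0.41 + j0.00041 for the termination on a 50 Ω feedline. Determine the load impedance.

Z_L = Z_0·(1 + Γ)/(1 − Γ) = 50·(1.41 + j0.00041)/(0.59 − j0.00041)

Z_L ≈ 119 + j0.118 Ω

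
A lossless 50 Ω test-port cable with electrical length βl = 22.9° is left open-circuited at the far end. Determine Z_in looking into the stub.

tan(βl) = 0.422
For an open-circuited stub, Z_in = −jZ_0·cot(βl) = −jZ_0/tan(βl)

Z_in ≈ −j118 Ω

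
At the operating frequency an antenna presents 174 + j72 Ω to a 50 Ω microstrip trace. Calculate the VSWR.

Γ = (Z_L − Z_0)/(Z_L + Z_0) = (124 + j72)/(224 + j72)
|Γ| = 143/235 = 0.609
VSWR = (1 + |Γ|)/(1 − |Γ|) = 1.61/0.391

VSWR ≈ 4.12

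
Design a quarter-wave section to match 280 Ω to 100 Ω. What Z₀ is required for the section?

Z_qwt ≈ 167 Ω

Z_qwt = √(Z_0·R_L) = √(100 × 280) = √28000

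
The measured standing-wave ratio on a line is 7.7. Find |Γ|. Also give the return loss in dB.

|Γ| ≈ 0.77; return loss ≈ 2.27 dB

|Γ| = (S − 1)/(S + 1) = (7.7 − 1)/(7.7 + 1) = 6.7/8.7
RL = −20·log₁₀|Γ| = −20·log₁₀(0.77)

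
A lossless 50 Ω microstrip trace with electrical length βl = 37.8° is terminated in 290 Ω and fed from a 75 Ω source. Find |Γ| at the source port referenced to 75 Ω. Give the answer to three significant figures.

tan(βl) = 0.776
Z_in = Z_0·(Z_L + jZ_0·tanβl)/(Z_0 + jZ_L·tanβl) = 21.9 − j59.6 Ω
Γ_s = (Z_in − Z_s)/(Z_in + Z_s) = (-53.1 − j59.6)/(96.9 − j59.6), |Γ_s| = 0.702

|Γ| ≈ 0.702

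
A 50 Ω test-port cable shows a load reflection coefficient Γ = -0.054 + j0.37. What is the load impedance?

Z_L = Z_0·(1 + Γ)/(1 − Γ) = 50·(0.946 + j0.37)/(1.05 − j0.37)

Z_L ≈ 34.5 + j29.7 Ω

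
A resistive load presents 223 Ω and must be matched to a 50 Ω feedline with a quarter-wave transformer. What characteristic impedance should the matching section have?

Z_qwt = √(Z_0·R_L) = √(50 × 223) = √11150

Z_qwt ≈ 106 Ω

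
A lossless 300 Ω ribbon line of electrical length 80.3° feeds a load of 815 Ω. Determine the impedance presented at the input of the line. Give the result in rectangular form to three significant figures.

Z_in ≈ 113 − j44.2 Ω

tan(βl) = tan(80.3°) = 5.85
Z_in = Z_0·(Z_L + jZ_0·tanβl)/(Z_0 + jZ_L·tanβl)
     = 300·(815 + j1760)/(300 + j4770)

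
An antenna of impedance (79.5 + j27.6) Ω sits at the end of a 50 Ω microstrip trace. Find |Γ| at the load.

Γ = (Z_L − Z_0)/(Z_L + Z_0) = (29.5 + j27.6)/(129.5 + j27.6)
|Γ| = 40.4/132

|Γ| ≈ 0.305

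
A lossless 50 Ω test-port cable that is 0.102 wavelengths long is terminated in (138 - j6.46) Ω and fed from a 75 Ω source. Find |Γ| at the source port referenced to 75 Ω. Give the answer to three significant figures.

βl = 2π × 0.102 = 36.7°
tan(βl) = 0.746
Z_in = Z_0·(Z_L + jZ_0·tanβl)/(Z_0 + jZ_L·tanβl) = 39.5 − j46 Ω
Γ_s = (Z_in − Z_s)/(Z_in + Z_s) = (-35.5 − j46)/(114 − j46), |Γ_s| = 0.471

|Γ| ≈ 0.471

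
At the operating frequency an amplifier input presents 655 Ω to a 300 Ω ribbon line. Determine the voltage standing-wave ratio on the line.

VSWR ≈ 2.18

Γ = (655 − 300)/(655 + 300) = 0.372
VSWR = (1 + 0.372)/(1 − 0.372)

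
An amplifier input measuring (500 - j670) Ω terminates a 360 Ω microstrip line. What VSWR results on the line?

VSWR ≈ 4.37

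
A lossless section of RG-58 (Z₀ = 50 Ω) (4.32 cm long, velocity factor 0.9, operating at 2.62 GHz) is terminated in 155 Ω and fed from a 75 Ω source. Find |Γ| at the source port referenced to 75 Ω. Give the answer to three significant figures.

λ = v/f = 0.9·c / 2.62 GHz = 0.103 m
βl = 2π·l/λ = 2π × 0.419 = 151°
tan(βl) = -0.556
Z_in = Z_0·(Z_L + jZ_0·tanβl)/(Z_0 + jZ_L·tanβl) = 51.1 + j60.3 Ω
Γ_s = (Z_in − Z_s)/(Z_in + Z_s) = (-23.9 + j60.3)/(126 + j60.3), |Γ_s| = 0.464

|Γ| ≈ 0.464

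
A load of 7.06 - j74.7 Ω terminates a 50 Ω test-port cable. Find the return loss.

Γ = (-42.94 − j74.7)/(57.06 − j74.7), |Γ| = 0.917
RL = −20·log₁₀|Γ| = −20·log₁₀(0.917)

RL ≈ 0.756 dB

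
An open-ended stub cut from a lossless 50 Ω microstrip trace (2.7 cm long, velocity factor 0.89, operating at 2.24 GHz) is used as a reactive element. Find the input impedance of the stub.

Z_in ≈ −j7.43 Ω

λ = v/f = 0.89·c / 2.24 GHz = 0.119 m
βl = 2π·l/λ = 2π × 0.227 = 81.5°
tan(βl) = 6.73
For an open-ended stub, Z_in = −jZ_0·cot(βl) = −jZ_0/tan(βl)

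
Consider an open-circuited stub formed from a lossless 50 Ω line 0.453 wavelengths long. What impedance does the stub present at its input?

βl = 2π × 0.453 = 163°
tan(βl) = -0.304
For an open-circuited stub, Z_in = −jZ_0·cot(βl) = −jZ_0/tan(βl)

Z_in ≈ +j164 Ω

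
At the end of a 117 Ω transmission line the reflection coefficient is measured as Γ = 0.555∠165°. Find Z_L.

Z_L = Z_0·(1 + Γ)/(1 − Γ) = 117·(0.464 + j0.144)/(1.54 − j0.144)

Z_L ≈ 34 + j14.1 Ω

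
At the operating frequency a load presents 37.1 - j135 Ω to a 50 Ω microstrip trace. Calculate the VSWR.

Γ = (Z_L − Z_0)/(Z_L + Z_0) = (-12.9 − j135)/(87.1 − j135)
|Γ| = 136/161 = 0.844
VSWR = (1 + |Γ|)/(1 − |Γ|) = 1.84/0.156

VSWR ≈ 11.8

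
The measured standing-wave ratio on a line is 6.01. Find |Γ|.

|Γ| ≈ 0.715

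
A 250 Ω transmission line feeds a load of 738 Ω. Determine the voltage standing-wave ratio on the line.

Γ = (738 − 250)/(738 + 250) = 0.494
VSWR = (1 + 0.494)/(1 − 0.494)

VSWR ≈ 2.95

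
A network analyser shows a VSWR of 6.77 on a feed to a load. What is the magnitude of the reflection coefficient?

|Γ| ≈ 0.743

|Γ| = (S − 1)/(S + 1) = (6.77 − 1)/(6.77 + 1) = 5.77/7.77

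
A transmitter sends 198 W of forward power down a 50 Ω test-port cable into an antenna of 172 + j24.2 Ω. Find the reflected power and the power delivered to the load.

|Γ| = |(122 + j24.2)/(222 + j24.2)| = 0.557
|Γ|² = 0.31
P_refl = |Γ|²·P_inc = 61.4 W, P_del = (1 − |Γ|²)·P_inc = 137 W

P_reflected ≈ 61.4 W; P_delivered ≈ 137 W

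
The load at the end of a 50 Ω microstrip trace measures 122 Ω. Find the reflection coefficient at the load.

Γ = (Z_L − Z_0)/(Z_L + Z_0) = (122 − 50)/(122 + 50) = 72/172

Γ = 0.419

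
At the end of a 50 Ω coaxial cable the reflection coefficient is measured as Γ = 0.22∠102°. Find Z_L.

Z_L ≈ 41.7 + j18.9 Ω

Z_L = Z_0·(1 + Γ)/(1 − Γ) = 50·(0.954 + j0.215)/(1.05 − j0.215)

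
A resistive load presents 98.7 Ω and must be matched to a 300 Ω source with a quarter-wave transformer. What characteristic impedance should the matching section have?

Z_qwt = √(Z_0·R_L) = √(300 × 98.7) = √29610

Z_qwt ≈ 172 Ω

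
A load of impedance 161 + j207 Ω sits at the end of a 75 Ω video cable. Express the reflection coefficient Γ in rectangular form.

Γ ≈ 0.641 + j0.315

Γ = (Z_L − Z_0)/(Z_L + Z_0) = (86 + j207)/(236 + j207)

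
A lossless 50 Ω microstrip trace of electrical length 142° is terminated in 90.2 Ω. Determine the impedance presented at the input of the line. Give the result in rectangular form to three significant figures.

tan(βl) = tan(142°) = -0.781
Z_in = Z_0·(Z_L + jZ_0·tanβl)/(Z_0 + jZ_L·tanβl)
     = 50·(90.2 − j39.1)/(50 − j70.5)

Z_in ≈ 48.6 + j29.5 Ω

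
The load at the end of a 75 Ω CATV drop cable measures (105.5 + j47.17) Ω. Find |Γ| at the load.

Γ = (Z_L − Z_0)/(Z_L + Z_0) = (30.5 + j47.17)/(180.5 + j47.17)
|Γ| = 56.2/187

|Γ| ≈ 0.301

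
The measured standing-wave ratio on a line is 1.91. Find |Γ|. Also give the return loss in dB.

|Γ| = (S − 1)/(S + 1) = (1.91 − 1)/(1.91 + 1) = 0.91/2.91
RL = −20·log₁₀|Γ| = −20·log₁₀(0.313)

|Γ| ≈ 0.313; return loss ≈ 10.1 dB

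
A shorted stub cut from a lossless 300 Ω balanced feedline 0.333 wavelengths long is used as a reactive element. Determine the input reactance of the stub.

X_in ≈ -522 Ω (capacitive)

βl = 2π × 0.333 = 120°
tan(βl) = -1.74
For a shorted stub, Z_in = jZ_0·tan(βl)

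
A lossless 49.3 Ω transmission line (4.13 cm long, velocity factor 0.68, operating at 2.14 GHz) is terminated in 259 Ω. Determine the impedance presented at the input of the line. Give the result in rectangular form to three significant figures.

λ = v/f = 0.68·c / 2.14 GHz = 0.0953 m
βl = 2π·l/λ = 2π × 0.433 = 156°
tan(βl) = tan(156°) = -0.446
Z_in = Z_0·(Z_L + jZ_0·tanβl)/(Z_0 + jZ_L·tanβl)
     = 49.3·(259 − j22)/(49.3 − j115)

Z_in ≈ 47.9 + j90.1 Ω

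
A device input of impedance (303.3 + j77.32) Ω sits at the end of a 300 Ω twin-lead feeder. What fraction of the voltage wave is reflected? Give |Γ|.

Γ = (Z_L − Z_0)/(Z_L + Z_0) = (3.3 + j77.32)/(603.3 + j77.32)
|Γ| = 77.4/608

|Γ| ≈ 0.127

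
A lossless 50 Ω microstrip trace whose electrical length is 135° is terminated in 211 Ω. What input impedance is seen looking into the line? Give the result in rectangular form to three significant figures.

Z_in ≈ 22.4 + j44.7 Ω

tan(βl) = tan(135°) = -1
Z_in = Z_0·(Z_L + jZ_0·tanβl)/(Z_0 + jZ_L·tanβl)
     = 50·(211 − j50)/(50 − j211)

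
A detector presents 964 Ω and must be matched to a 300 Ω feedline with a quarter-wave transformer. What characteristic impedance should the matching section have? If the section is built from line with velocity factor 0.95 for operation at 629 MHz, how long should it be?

Z_qwt = √(Z_0·R_L) = √(300 × 964) = √289200
λ = 0.95·c/f = 0.453 m, so l = λ/4 = 0.113 m

Z_qwt ≈ 538 Ω; length ≈ 11.3 cm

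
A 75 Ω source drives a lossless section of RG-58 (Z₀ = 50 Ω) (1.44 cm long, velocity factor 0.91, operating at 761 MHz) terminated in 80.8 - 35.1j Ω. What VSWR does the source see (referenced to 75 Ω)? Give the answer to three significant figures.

VSWR ≈ 1.93

λ = v/f = 0.91·c / 761 MHz = 0.359 m
βl = 2π·l/λ = 2π × 0.0401 = 14.5°
tan(βl) = 0.258
Z_in = Z_0·(Z_L + jZ_0·tanβl)/(Z_0 + jZ_L·tanβl) = 55 − j38.2 Ω
Γ_s = (Z_in − Z_s)/(Z_in + Z_s) = (-20 − j38.2)/(130 − j38.2), |Γ_s| = 0.318
VSWR = (1 + |Γ_s|)/(1 − |Γ_s|)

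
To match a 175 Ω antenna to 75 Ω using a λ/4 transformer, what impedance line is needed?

Z_qwt = √(Z_0·R_L) = √(75 × 175) = √13120

Z_qwt ≈ 115 Ω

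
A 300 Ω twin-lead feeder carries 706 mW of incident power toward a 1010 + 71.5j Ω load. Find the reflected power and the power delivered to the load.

|Γ| = |(710 + j71.5)/(1310 + j71.5)| = 0.544
|Γ|² = 0.296
P_refl = |Γ|²·P_inc = 209 mW, P_del = (1 − |Γ|²)·P_inc = 497 mW

P_reflected ≈ 209 mW; P_delivered ≈ 497 mW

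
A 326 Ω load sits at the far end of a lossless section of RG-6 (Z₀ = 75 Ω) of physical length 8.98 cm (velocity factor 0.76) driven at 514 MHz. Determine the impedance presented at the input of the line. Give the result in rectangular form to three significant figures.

Z_in ≈ 18.8 − j21.8 Ω

λ = v/f = 0.76·c / 514 MHz = 0.444 m
βl = 2π·l/λ = 2π × 0.202 = 72.9°
tan(βl) = tan(72.9°) = 3.25
Z_in = Z_0·(Z_L + jZ_0·tanβl)/(Z_0 + jZ_L·tanβl)
     = 75·(326 + j243)/(75 + j1060)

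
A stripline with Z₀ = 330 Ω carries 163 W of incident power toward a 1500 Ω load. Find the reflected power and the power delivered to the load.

P_reflected ≈ 66.6 W; P_delivered ≈ 96.4 W

Γ = (1500 − 330)/(1500 + 330) = 0.639
|Γ|² = 0.409
P_refl = |Γ|²·P_inc = 66.6 W, P_del = (1 − |Γ|²)·P_inc = 96.4 W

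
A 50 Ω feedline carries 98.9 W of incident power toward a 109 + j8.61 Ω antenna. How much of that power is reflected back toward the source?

P_reflected ≈ 13.9 W

|Γ| = |(59 + j8.61)/(159 + j8.61)| = 0.374
|Γ|² = 0.14
P_refl = |Γ|²·P_inc = 13.9 W, P_del = (1 − |Γ|²)·P_inc = 85 W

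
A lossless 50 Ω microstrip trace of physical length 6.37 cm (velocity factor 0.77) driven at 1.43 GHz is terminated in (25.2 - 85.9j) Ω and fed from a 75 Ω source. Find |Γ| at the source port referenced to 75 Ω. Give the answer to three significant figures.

|Γ| ≈ 0.7

λ = v/f = 0.77·c / 1.43 GHz = 0.162 m
βl = 2π·l/λ = 2π × 0.394 = 142°
tan(βl) = -0.782
Z_in = Z_0·(Z_L + jZ_0·tanβl)/(Z_0 + jZ_L·tanβl) = 148 + j193 Ω
Γ_s = (Z_in − Z_s)/(Z_in + Z_s) = (73.3 + j193)/(223 + j193), |Γ_s| = 0.7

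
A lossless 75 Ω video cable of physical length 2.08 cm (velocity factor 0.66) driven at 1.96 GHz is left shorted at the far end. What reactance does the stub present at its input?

λ = v/f = 0.66·c / 1.96 GHz = 0.101 m
βl = 2π·l/λ = 2π × 0.206 = 74.1°
tan(βl) = 3.52
For a shorted stub, Z_in = jZ_0·tan(βl)

X_in ≈ 264 Ω (inductive)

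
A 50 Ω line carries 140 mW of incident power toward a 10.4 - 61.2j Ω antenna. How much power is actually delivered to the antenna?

P_delivered ≈ 39.4 mW

|Γ| = |(-39.6 − j61.2)/(60.4 − j61.2)| = 0.848
|Γ|² = 0.719
P_refl = |Γ|²·P_inc = 101 mW, P_del = (1 − |Γ|²)·P_inc = 39.4 mW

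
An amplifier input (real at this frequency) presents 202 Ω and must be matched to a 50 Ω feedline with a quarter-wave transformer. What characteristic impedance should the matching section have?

Z_qwt ≈ 100 Ω

Z_qwt = √(Z_0·R_L) = √(50 × 202) = √10100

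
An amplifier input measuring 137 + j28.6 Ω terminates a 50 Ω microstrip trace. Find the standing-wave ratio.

Γ = (Z_L − Z_0)/(Z_L + Z_0) = (87 + j28.6)/(187 + j28.6)
|Γ| = 91.6/189 = 0.484
VSWR = (1 + |Γ|)/(1 − |Γ|) = 1.48/0.516

VSWR ≈ 2.88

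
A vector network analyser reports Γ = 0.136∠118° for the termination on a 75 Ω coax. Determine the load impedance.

Z_L ≈ 64.2 + j15.7 Ω

Z_L = Z_0·(1 + Γ)/(1 − Γ) = 75·(0.936 + j0.12)/(1.06 − j0.12)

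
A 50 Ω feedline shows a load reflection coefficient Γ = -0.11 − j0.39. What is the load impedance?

Z_L = Z_0·(1 + Γ)/(1 − Γ) = 50·(0.89 − j0.39)/(1.11 + j0.39)

Z_L ≈ 30.2 − j28.2 Ω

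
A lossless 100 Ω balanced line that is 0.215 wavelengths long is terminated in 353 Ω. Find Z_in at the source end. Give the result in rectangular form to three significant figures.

βl = 2π × 0.215 = 77.4°
tan(βl) = tan(77.4°) = 4.47
Z_in = Z_0·(Z_L + jZ_0·tanβl)/(Z_0 + jZ_L·tanβl)
     = 100·(353 + j447)/(100 + j1580)

Z_in ≈ 29.6 − j20.5 Ω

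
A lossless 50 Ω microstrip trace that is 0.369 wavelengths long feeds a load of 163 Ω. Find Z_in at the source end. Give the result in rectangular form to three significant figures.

βl = 2π × 0.369 = 133°
tan(βl) = tan(133°) = -1.08
Z_in = Z_0·(Z_L + jZ_0·tanβl)/(Z_0 + jZ_L·tanβl)
     = 50·(163 − j53.9)/(50 − j176)

Z_in ≈ 26.4 + j38.9 Ω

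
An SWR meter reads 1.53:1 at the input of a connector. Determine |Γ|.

|Γ| = (S − 1)/(S + 1) = (1.53 − 1)/(1.53 + 1) = 0.53/2.53

|Γ| ≈ 0.209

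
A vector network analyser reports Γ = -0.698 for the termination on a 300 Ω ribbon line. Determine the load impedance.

Z_L ≈ 53.4 Ω

Z_L = Z_0·(1 + Γ)/(1 − Γ) = 300·(0.302)/(1.7)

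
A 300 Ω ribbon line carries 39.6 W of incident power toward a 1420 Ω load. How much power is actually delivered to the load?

Γ = (1420 − 300)/(1420 + 300) = 0.651
|Γ|² = 0.424
P_refl = |Γ|²·P_inc = 16.8 W, P_del = (1 − |Γ|²)·P_inc = 22.8 W

P_delivered ≈ 22.8 W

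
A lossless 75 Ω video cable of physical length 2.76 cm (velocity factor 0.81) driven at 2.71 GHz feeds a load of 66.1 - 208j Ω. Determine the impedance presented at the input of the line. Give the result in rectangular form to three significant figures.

Z_in ≈ 11.6 + j60.1 Ω

λ = v/f = 0.81·c / 2.71 GHz = 0.0897 m
βl = 2π·l/λ = 2π × 0.308 = 111°
tan(βl) = tan(111°) = -2.63
Z_in = Z_0·(Z_L + jZ_0·tanβl)/(Z_0 + jZ_L·tanβl)
     = 75·(66.1 − j405)/(-472 − j174)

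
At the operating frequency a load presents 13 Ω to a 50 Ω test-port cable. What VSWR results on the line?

VSWR ≈ 3.85

Γ = (13 − 50)/(13 + 50) = -0.587
VSWR = (1 + 0.587)/(1 − 0.587)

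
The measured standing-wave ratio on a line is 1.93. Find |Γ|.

|Γ| ≈ 0.317

|Γ| = (S − 1)/(S + 1) = (1.93 − 1)/(1.93 + 1) = 0.93/2.93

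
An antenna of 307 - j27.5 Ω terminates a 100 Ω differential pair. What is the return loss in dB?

RL ≈ 5.82 dB

Γ = (207 − j27.5)/(407 − j27.5), |Γ| = 0.512
RL = −20·log₁₀|Γ| = −20·log₁₀(0.512)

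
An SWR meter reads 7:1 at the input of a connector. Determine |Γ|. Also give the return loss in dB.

|Γ| ≈ 0.75; return loss ≈ 2.5 dB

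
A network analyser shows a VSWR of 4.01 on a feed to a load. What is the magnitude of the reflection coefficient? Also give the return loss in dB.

|Γ| = (S − 1)/(S + 1) = (4.01 − 1)/(4.01 + 1) = 3.01/5.01
RL = −20·log₁₀|Γ| = −20·log₁₀(0.601)

|Γ| ≈ 0.601; return loss ≈ 4.43 dB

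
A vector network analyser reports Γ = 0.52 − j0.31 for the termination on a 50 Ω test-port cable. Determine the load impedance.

Z_L = Z_0·(1 + Γ)/(1 − Γ) = 50·(1.52 − j0.31)/(0.48 + j0.31)

Z_L ≈ 97 − j94.9 Ω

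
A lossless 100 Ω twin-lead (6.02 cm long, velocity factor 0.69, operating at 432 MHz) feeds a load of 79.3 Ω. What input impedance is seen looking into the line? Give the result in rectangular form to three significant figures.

Z_in ≈ 97.5 + j22.8 Ω

λ = v/f = 0.69·c / 432 MHz = 0.479 m
βl = 2π·l/λ = 2π × 0.126 = 45.2°
tan(βl) = tan(45.2°) = 1.01
Z_in = Z_0·(Z_L + jZ_0·tanβl)/(Z_0 + jZ_L·tanβl)
     = 100·(79.3 + j101)/(100 + j79.9)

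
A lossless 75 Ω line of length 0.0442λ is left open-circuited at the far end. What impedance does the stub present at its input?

βl = 2π × 0.0442 = 15.9°
tan(βl) = 0.285
For an open-circuited stub, Z_in = −jZ_0·cot(βl) = −jZ_0/tan(βl)

Z_in ≈ −j263 Ω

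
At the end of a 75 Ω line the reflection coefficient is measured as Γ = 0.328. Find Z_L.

Z_L = Z_0·(1 + Γ)/(1 − Γ) = 75·(1.33)/(0.672)

Z_L ≈ 148 Ω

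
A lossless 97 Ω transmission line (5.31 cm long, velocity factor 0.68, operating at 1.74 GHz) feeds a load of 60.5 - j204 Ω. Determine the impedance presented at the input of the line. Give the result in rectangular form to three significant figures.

λ = v/f = 0.68·c / 1.74 GHz = 0.117 m
βl = 2π·l/λ = 2π × 0.453 = 163°
tan(βl) = tan(163°) = -0.305
Z_in = Z_0·(Z_L + jZ_0·tanβl)/(Z_0 + jZ_L·tanβl)
     = 97·(60.5 − j234)/(34.8 − j18.4)

Z_in ≈ 401 − j438 Ω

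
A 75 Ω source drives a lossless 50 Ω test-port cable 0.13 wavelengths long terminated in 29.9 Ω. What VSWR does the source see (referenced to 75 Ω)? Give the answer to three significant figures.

VSWR ≈ 1.91

βl = 2π × 0.13 = 46.8°
tan(βl) = 1.06
Z_in = Z_0·(Z_L + jZ_0·tanβl)/(Z_0 + jZ_L·tanβl) = 45.4 + j24.3 Ω
Γ_s = (Z_in − Z_s)/(Z_in + Z_s) = (-29.6 + j24.3)/(120 + j24.3), |Γ_s| = 0.312
VSWR = (1 + |Γ_s|)/(1 − |Γ_s|)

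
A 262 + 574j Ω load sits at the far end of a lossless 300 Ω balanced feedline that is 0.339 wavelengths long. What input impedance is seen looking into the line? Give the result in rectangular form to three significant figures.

βl = 2π × 0.339 = 122°
tan(βl) = tan(122°) = -1.6
Z_in = Z_0·(Z_L + jZ_0·tanβl)/(Z_0 + jZ_L·tanβl)
     = 300·(262 + j94.6)/(1220 − j419)

Z_in ≈ 50.6 + j40.7 Ω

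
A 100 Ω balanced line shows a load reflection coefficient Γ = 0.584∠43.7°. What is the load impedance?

Z_L ≈ 133 + j162 Ω

Z_L = Z_0·(1 + Γ)/(1 − Γ) = 100·(1.42 + j0.403)/(0.578 − j0.403)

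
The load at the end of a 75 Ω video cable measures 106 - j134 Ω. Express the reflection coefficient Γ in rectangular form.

Γ = (Z_L − Z_0)/(Z_L + Z_0) = (31 − j134)/(181 − j134)

Γ ≈ 0.465 − j0.396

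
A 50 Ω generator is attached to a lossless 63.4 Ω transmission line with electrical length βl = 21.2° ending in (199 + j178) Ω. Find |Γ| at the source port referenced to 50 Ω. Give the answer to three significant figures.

|Γ| ≈ 0.757

tan(βl) = 0.388
Z_in = Z_0·(Z_L + jZ_0·tanβl)/(Z_0 + jZ_L·tanβl) = 154 − j175 Ω
Γ_s = (Z_in − Z_s)/(Z_in + Z_s) = (104 − j175)/(204 − j175), |Γ_s| = 0.757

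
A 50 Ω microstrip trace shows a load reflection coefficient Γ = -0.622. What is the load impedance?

Z_L ≈ 11.7 Ω

Z_L = Z_0·(1 + Γ)/(1 − Γ) = 50·(0.378)/(1.62)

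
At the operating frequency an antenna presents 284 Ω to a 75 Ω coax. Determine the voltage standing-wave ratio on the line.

VSWR ≈ 3.79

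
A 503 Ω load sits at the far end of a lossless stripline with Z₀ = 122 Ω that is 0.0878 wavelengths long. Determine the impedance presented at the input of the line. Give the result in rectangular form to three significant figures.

βl = 2π × 0.0878 = 31.6°
tan(βl) = tan(31.6°) = 0.615
Z_in = Z_0·(Z_L + jZ_0·tanβl)/(Z_0 + jZ_L·tanβl)
     = 122·(503 + j75.1)/(122 + j310)

Z_in ≈ 93.2 − j161 Ω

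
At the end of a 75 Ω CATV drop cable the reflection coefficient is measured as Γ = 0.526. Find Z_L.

Z_L ≈ 241 Ω

Z_L = Z_0·(1 + Γ)/(1 − Γ) = 75·(1.53)/(0.474)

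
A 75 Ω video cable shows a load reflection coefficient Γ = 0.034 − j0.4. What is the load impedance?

Z_L = Z_0·(1 + Γ)/(1 − Γ) = 75·(1.03 − j0.4)/(0.966 + j0.4)

Z_L ≈ 57.6 − j54.9 Ω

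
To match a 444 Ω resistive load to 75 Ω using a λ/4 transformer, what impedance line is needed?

Z_qwt ≈ 182 Ω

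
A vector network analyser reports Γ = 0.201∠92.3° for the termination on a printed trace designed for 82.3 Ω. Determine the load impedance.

Z_L = Z_0·(1 + Γ)/(1 − Γ) = 82.3·(0.992 + j0.201)/(1.01 − j0.201)

Z_L ≈ 74.7 + j31.3 Ω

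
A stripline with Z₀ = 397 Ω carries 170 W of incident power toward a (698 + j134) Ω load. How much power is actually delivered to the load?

|Γ| = |(301 + j134)/(1095 + j134)| = 0.299
|Γ|² = 0.0892
P_refl = |Γ|²·P_inc = 15.2 W, P_del = (1 − |Γ|²)·P_inc = 155 W

P_delivered ≈ 155 W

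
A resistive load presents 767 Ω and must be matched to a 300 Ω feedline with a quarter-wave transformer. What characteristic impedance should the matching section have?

Z_qwt ≈ 480 Ω

Z_qwt = √(Z_0·R_L) = √(300 × 767) = √230100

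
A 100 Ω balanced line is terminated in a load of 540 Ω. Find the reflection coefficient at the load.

Γ = 0.688

Γ = (Z_L − Z_0)/(Z_L + Z_0) = (540 − 100)/(540 + 100) = 440/640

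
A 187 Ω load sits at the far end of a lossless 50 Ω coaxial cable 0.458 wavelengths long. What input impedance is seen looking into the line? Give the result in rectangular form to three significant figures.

βl = 2π × 0.458 = 165°
tan(βl) = tan(165°) = -0.27
Z_in = Z_0·(Z_L + jZ_0·tanβl)/(Z_0 + jZ_L·tanβl)
     = 50·(187 − j13.5)/(50 − j50.5)

Z_in ≈ 99.3 + j86.8 Ω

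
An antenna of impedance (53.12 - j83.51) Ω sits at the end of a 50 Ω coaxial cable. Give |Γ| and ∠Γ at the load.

Γ ≈ 0.63 ∠ -48.9°

Γ = (Z_L − Z_0)/(Z_L + Z_0) = (3.12 − j83.51)/(103.1 − j83.51)
|Γ| = 83.6/133 = 0.63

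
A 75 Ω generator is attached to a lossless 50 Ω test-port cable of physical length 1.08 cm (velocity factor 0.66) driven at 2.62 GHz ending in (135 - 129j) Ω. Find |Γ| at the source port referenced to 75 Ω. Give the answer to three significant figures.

λ = v/f = 0.66·c / 2.62 GHz = 0.0756 m
βl = 2π·l/λ = 2π × 0.143 = 51.4°
tan(βl) = 1.25
Z_in = Z_0·(Z_L + jZ_0·tanβl)/(Z_0 + jZ_L·tanβl) = 11.8 − j25.1 Ω
Γ_s = (Z_in − Z_s)/(Z_in + Z_s) = (-63.2 − j25.1)/(86.8 − j25.1), |Γ_s| = 0.752

|Γ| ≈ 0.752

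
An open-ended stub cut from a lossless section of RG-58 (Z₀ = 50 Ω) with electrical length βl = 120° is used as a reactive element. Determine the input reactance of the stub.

tan(βl) = -1.73
For an open-ended stub, Z_in = −jZ_0·cot(βl) = −jZ_0/tan(βl)

X_in ≈ 28.9 Ω (inductive)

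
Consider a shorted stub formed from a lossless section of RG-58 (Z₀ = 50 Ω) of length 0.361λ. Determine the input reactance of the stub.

βl = 2π × 0.361 = 130°
tan(βl) = -1.19
For a shorted stub, Z_in = jZ_0·tan(βl)

X_in ≈ -59.7 Ω (capacitive)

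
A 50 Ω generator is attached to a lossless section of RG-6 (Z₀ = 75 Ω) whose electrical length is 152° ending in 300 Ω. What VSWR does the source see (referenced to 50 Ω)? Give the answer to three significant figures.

VSWR ≈ 5.29

tan(βl) = -0.532
Z_in = Z_0·(Z_L + jZ_0·tanβl)/(Z_0 + jZ_L·tanβl) = 69.7 + j108 Ω
Γ_s = (Z_in − Z_s)/(Z_in + Z_s) = (19.7 + j108)/(120 + j108), |Γ_s| = 0.682
VSWR = (1 + |Γ_s|)/(1 − |Γ_s|)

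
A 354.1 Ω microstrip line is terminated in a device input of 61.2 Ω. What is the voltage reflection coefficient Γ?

Γ = -0.705

Γ = (Z_L − Z_0)/(Z_L + Z_0) = (61.2 − 354.1)/(61.2 + 354.1) = -292.9/415.3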